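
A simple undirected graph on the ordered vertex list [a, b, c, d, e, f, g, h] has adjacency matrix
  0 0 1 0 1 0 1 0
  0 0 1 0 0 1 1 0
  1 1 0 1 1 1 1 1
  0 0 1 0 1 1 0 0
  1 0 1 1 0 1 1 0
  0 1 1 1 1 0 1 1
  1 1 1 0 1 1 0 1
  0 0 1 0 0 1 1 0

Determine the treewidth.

A width-3 tree decomposition is:
Bags: B1 = {b, c, f, g}  B2 = {c, f, g, h}  B3 = {c, e, f, g}  B4 = {a, c, e, g}  B5 = {c, d, e, f}
Tree: B1–B2, B2–B3, B3–B4, B3–B5
Each bag holds 4 vertices, so the decomposition has width 3, which upper-bounds the treewidth. For the lower bound, the 4 vertices {a, c, e, g} are pairwise adjacent, and any tree decomposition puts a clique entirely inside one bag — forcing width ≥ 3. Therefore the treewidth is 3.

3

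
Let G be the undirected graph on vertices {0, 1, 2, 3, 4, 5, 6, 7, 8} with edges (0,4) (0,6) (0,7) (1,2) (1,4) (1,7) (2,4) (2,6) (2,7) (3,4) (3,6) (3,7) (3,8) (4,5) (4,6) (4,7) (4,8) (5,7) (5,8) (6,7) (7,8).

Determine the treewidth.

A width-3 tree decomposition is:
Bags: B1 = {2, 4, 6, 7}  B2 = {0, 4, 6, 7}  B3 = {3, 4, 6, 7}  B4 = {3, 4, 7, 8}  B5 = {4, 5, 7, 8}  B6 = {1, 2, 4, 7}
Tree: B1–B2, B1–B3, B3–B4, B4–B5, B1–B6
The largest bag has 4 vertices, giving width 3; this decomposition certifies tw(G) ≤ 3. Conversely, {3, 4, 7, 8} is a clique of size 4, and the vertices of any clique must share a bag in every tree decomposition; so some bag has ≥ 4 vertices and tw(G) ≥ 3. Combining the bounds, tw(G) = 3.

3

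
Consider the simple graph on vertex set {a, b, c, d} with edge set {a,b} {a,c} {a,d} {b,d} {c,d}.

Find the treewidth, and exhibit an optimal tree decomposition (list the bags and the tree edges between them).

Treewidth 2.
One such decomposition:
Bags: B1 = {a, c, d}  B2 = {a, b, d}
Tree: B1–B2

Each bag holds 3 vertices, so the decomposition has width 2, which upper-bounds the treewidth. Conversely, {a, c, d} is a clique of size 3, and the vertices of any clique must share a bag in every tree decomposition; so some bag has ≥ 3 vertices and tw(G) ≥ 2. Hence tw(G) = 2 exactly.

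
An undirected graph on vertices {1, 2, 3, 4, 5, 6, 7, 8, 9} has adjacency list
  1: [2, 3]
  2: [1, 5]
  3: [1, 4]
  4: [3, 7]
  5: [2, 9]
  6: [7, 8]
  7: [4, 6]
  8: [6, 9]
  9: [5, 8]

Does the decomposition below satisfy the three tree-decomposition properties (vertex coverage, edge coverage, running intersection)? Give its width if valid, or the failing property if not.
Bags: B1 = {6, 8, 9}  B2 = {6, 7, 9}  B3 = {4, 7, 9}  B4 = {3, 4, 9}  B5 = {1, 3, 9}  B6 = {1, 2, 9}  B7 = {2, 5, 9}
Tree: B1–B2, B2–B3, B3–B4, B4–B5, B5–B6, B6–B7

Yes; width 2.

Every vertex of G appears in some bag (union = {1, 2, 3, 4, 5, 6, 7, 8, 9}); every edge is covered by a bag; and for each vertex v the set of bags containing v is connected in the bag tree. The decomposition is therefore valid. The largest bag has 3 vertices, so the width is 2.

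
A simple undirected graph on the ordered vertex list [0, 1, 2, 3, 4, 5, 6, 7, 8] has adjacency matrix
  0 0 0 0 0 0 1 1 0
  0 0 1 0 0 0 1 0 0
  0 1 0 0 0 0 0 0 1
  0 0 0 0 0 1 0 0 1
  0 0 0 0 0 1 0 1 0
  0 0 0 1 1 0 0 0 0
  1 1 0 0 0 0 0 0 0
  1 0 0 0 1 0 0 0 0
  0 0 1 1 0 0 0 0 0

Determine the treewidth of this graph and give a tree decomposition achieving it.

Treewidth 2.
One such decomposition:
Bags: B1 = {0, 1, 6}  B2 = {0, 1, 7}  B3 = {1, 4, 7}  B4 = {1, 4, 5}  B5 = {1, 3, 5}  B6 = {1, 3, 8}  B7 = {1, 2, 8}
Tree: B1–B2, B2–B3, B3–B4, B4–B5, B5–B6, B6–B7

The largest bag has 3 vertices, giving width 2; this decomposition certifies tw(G) ≤ 2. The edges 1–6–0–7–4–5–3–8–2–1 form a cycle, so G is not a tree and its treewidth is at least 2. Therefore the treewidth is 2.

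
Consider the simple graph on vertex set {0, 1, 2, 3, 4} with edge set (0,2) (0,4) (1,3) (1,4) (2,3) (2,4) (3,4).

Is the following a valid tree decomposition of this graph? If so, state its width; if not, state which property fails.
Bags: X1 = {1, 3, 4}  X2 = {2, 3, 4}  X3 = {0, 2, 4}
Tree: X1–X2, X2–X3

Checking the three conditions: (i) the bags cover all of {0, 1, 2, 3, 4}; (ii) for each edge, some bag contains both endpoints; (iii) the bags containing any fixed vertex form a subtree. All hold, so the decomposition is valid with width 3 − 1 = 2.

Yes; width 2.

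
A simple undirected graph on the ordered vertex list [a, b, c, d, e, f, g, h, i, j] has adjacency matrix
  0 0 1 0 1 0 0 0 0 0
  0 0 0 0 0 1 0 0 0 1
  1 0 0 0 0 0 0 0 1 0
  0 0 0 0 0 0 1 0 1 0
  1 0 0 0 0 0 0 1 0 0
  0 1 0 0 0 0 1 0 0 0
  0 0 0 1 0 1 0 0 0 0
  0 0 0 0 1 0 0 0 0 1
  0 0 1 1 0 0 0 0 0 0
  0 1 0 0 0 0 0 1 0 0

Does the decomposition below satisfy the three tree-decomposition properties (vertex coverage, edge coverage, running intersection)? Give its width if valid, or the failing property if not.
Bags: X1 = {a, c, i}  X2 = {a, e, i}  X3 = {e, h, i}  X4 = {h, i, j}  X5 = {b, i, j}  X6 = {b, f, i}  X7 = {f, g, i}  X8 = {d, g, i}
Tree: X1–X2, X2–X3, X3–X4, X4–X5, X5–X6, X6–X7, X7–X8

Checking the three conditions: (i) the bags cover all of {a, b, c, d, e, f, g, h, i, j}; (ii) for each edge, some bag contains both endpoints; (iii) the bags containing any fixed vertex form a subtree. All hold, so the decomposition is valid with width 3 − 1 = 2.

Yes; width 2.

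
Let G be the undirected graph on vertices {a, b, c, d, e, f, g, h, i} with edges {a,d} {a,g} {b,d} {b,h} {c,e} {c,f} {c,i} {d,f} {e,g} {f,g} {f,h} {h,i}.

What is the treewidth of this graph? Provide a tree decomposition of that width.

Treewidth 3.
Bags: B1 = {a, b, d, h}  B2 = {a, d, f, h}  B3 = {a, f, g, h}  B4 = {f, g, h, i}  B5 = {c, f, g, i}  B6 = {c, e, g, i}
Tree: B1–B2, B2–B3, B3–B4, B4–B5, B5–B6

The largest bag has 4 vertices, giving width 3; this decomposition certifies tw(G) ≤ 3. For the lower bound: the 4 vertex sets {a,b,d}, {h}, {f}, {c,e,g,i} are disjoint, each induces a connected subgraph, and every pair is joined by at least one edge of G. Contracting each set to a single vertex therefore yields K_{4} as a minor, and since treewidth is minor-monotone, tw(G) ≥ tw(K_{4}) = 3. Combining the bounds, tw(G) = 3.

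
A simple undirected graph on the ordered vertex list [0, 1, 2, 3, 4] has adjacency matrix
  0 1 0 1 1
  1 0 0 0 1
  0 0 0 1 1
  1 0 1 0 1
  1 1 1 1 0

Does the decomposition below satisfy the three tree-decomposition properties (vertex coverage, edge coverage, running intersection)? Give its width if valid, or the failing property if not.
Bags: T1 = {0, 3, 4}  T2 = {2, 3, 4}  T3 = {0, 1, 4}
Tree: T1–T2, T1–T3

Yes; width 2.

Every vertex of G appears in some bag (union = {0, 1, 2, 3, 4}); every edge is covered by a bag; and for each vertex v the set of bags containing v is connected in the bag tree. The decomposition is therefore valid. The largest bag has 3 vertices, so the width is 2.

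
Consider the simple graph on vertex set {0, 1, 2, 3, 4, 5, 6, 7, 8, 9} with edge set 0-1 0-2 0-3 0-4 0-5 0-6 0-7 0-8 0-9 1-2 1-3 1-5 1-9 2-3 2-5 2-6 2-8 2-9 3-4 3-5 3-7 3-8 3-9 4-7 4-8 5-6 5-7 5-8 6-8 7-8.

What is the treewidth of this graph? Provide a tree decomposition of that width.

Every bag has size at most 5, so the width is 5 − 1 = 4 and tw(G) ≤ 4. On the other hand G contains the 5-clique {0, 2, 3, 5, 8}. A clique must lie in a single bag of any decomposition, so no decomposition can have width below 4. Hence tw(G) = 4 exactly.

Treewidth 4.
One such decomposition:
Bags: B1 = {0, 1, 2, 3, 9}  B2 = {0, 1, 2, 3, 5}  B3 = {0, 2, 3, 5, 8}  B4 = {0, 3, 5, 7, 8}  B5 = {0, 2, 5, 6, 8}  B6 = {0, 3, 4, 7, 8}
Tree: B1–B2, B2–B3, B3–B4, B3–B5, B4–B6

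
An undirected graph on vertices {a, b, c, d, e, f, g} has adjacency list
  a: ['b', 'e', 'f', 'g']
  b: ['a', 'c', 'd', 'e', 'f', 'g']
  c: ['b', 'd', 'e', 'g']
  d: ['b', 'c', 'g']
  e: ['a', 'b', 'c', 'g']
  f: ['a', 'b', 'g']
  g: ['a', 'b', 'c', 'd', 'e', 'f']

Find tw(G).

3

A width-3 tree decomposition is:
Bags: B1 = {b, c, e, g}  B2 = {a, b, e, g}  B3 = {a, b, f, g}  B4 = {b, c, d, g}
Tree: B1–B2, B2–B3, B1–B4
Each bag holds 4 vertices, so the decomposition has width 3, which upper-bounds the treewidth. On the other hand G contains the 4-clique {a, b, e, g}. A clique must lie in a single bag of any decomposition, so no decomposition can have width below 3. Combining the bounds, tw(G) = 3.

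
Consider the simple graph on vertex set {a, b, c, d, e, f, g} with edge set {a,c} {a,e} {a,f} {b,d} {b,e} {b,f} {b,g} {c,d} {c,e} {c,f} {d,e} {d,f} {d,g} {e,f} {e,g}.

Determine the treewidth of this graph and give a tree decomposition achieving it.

The largest bag has 4 vertices, giving width 3; this decomposition certifies tw(G) ≤ 3. On the other hand G contains the 4-clique {b, d, e, g}. A clique must lie in a single bag of any decomposition, so no decomposition can have width below 3. Hence tw(G) = 3 exactly.

Treewidth 3.
One optimal decomposition is:
Bags: B1 = {b, d, e, f}  B2 = {b, d, e, g}  B3 = {c, d, e, f}  B4 = {a, c, e, f}
Tree: B1–B2, B1–B3, B3–B4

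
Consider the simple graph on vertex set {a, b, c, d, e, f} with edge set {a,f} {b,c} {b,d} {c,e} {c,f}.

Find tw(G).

A width-1 tree decomposition is:
Bags: B1 = {b, c}  B2 = {b, d}  B3 = {c, f}  B4 = {a, f}  B5 = {c, e}
Tree: B1–B2, B1–B3, B3–B4, B1–B5
The largest bag has 2 vertices, giving width 1; this decomposition certifies tw(G) ≤ 1. Since G has at least one edge (e.g. b–c), it is not an edgeless graph, so tw(G) ≥ 1. The upper and lower bounds meet at 1, so that is the treewidth.

1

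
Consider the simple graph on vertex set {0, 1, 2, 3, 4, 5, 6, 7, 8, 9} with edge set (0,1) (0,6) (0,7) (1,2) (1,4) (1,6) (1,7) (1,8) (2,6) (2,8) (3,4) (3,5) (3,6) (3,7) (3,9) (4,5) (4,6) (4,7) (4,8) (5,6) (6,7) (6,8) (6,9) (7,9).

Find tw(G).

A width-3 tree decomposition is:
Bags: B1 = {1, 4, 6, 7}  B2 = {3, 4, 6, 7}  B3 = {3, 6, 7, 9}  B4 = {1, 4, 6, 8}  B5 = {3, 4, 5, 6}  B6 = {1, 2, 6, 8}  B7 = {0, 1, 6, 7}
Tree: B1–B2, B2–B3, B1–B4, B2–B5, B4–B6, B1–B7
The largest bag has 4 vertices, giving width 3; this decomposition certifies tw(G) ≤ 3. On the other hand G contains the 4-clique {0, 1, 6, 7}. A clique must lie in a single bag of any decomposition, so no decomposition can have width below 3. Therefore the treewidth is 3.

3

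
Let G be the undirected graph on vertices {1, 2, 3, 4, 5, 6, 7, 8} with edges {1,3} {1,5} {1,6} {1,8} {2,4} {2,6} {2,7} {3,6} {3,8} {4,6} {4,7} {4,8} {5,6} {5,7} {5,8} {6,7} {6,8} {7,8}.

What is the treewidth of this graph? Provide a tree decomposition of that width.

Treewidth 3.
Bags: B1 = {5, 6, 7, 8}  B2 = {1, 5, 6, 8}  B3 = {4, 6, 7, 8}  B4 = {2, 4, 6, 7}  B5 = {1, 3, 6, 8}
Tree: B1–B2, B1–B3, B3–B4, B2–B5

The largest bag has 4 vertices, giving width 3; this decomposition certifies tw(G) ≤ 3. On the other hand G contains the 4-clique {1, 3, 6, 8}. A clique must lie in a single bag of any decomposition, so no decomposition can have width below 3. The upper and lower bounds meet at 3, so that is the treewidth.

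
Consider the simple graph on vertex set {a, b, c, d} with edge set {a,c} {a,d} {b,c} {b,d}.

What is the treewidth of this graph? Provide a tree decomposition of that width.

The largest bag has 3 vertices, giving width 2; this decomposition certifies tw(G) ≤ 2. Since a–c–b–d–a is a cycle in G, G is not acyclic. Forests are exactly the graphs of treewidth ≤ 1, so tw(G) ≥ 2. Therefore the treewidth is 2.

Treewidth 2.
Bags: B1 = {a, b, c}  B2 = {a, b, d}
Tree: B1–B2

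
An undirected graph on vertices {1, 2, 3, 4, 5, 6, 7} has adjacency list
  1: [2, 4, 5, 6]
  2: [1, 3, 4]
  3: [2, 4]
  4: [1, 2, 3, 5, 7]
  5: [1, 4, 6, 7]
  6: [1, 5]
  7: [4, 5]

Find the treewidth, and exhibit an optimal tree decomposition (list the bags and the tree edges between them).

The largest bag has 3 vertices, giving width 2; this decomposition certifies tw(G) ≤ 2. Conversely, {1, 2, 4} is a clique of size 3, and the vertices of any clique must share a bag in every tree decomposition; so some bag has ≥ 3 vertices and tw(G) ≥ 2. Hence tw(G) = 2 exactly.

Treewidth 2.
One optimal decomposition is:
Bags: B1 = {1, 2, 4}  B2 = {1, 4, 5}  B3 = {2, 3, 4}  B4 = {1, 5, 6}  B5 = {4, 5, 7}
Tree: B1–B2, B1–B3, B2–B4, B2–B5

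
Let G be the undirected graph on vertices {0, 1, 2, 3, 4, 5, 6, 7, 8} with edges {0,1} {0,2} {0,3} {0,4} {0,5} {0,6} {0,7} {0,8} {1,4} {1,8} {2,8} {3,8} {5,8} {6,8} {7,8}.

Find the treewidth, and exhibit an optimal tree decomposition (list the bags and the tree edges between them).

Treewidth 2.
Bags: B1 = {0, 1, 8}  B2 = {0, 2, 8}  B3 = {0, 3, 8}  B4 = {0, 6, 8}  B5 = {0, 1, 4}  B6 = {0, 7, 8}  B7 = {0, 5, 8}
Tree: B1–B2, B2–B3, B1–B4, B1–B5, B4–B6, B3–B7

Each bag holds 3 vertices, so the decomposition has width 2, which upper-bounds the treewidth. On the other hand G contains the 3-clique {0, 1, 8}. A clique must lie in a single bag of any decomposition, so no decomposition can have width below 2. The upper and lower bounds meet at 2, so that is the treewidth.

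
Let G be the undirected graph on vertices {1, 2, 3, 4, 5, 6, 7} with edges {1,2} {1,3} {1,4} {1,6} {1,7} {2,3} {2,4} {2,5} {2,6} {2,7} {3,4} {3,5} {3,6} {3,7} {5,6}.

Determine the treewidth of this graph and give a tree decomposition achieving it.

Each bag holds 4 vertices, so the decomposition has width 3, which upper-bounds the treewidth. For the lower bound, the 4 vertices {1, 2, 3, 4} are pairwise adjacent, and any tree decomposition puts a clique entirely inside one bag — forcing width ≥ 3. Combining the bounds, tw(G) = 3.

Treewidth 3.
One optimal decomposition is:
Bags: B1 = {1, 2, 3, 7}  B2 = {1, 2, 3, 6}  B3 = {2, 3, 5, 6}  B4 = {1, 2, 3, 4}
Tree: B1–B2, B2–B3, B1–B4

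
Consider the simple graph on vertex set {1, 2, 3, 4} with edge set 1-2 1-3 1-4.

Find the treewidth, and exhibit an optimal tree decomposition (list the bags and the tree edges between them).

Every bag has size at most 2, so the width is 2 − 1 = 1 and tw(G) ≤ 1. Since G has at least one edge (e.g. 1–4), it is not an edgeless graph, so tw(G) ≥ 1. Combining the bounds, tw(G) = 1.

Treewidth 1.
One optimal decomposition is:
Bags: B1 = {1, 4}  B2 = {1, 3}  B3 = {1, 2}
Tree: B1–B2, B1–B3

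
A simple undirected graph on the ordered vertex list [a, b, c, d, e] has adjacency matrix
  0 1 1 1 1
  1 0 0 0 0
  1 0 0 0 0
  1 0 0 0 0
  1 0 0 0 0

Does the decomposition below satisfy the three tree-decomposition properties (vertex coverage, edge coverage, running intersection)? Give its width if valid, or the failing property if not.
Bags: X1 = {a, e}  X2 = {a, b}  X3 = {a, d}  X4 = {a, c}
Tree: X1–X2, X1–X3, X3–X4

Yes; width 1.

Every vertex of G appears in some bag (union = {a, b, c, d, e}); every edge is covered by a bag; and for each vertex v the set of bags containing v is connected in the bag tree. The decomposition is therefore valid. The largest bag has 2 vertices, so the width is 1.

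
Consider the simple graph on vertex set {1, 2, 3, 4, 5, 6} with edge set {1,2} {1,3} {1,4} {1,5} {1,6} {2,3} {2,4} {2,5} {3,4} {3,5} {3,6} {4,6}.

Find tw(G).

A width-3 tree decomposition is:
Bags: B1 = {1, 2, 3, 4}  B2 = {1, 3, 4, 6}  B3 = {1, 2, 3, 5}
Tree: B1–B2, B1–B3
The largest bag has 4 vertices, giving width 3; this decomposition certifies tw(G) ≤ 3. On the other hand G contains the 4-clique {1, 2, 3, 4}. A clique must lie in a single bag of any decomposition, so no decomposition can have width below 3. Therefore the treewidth is 3.

3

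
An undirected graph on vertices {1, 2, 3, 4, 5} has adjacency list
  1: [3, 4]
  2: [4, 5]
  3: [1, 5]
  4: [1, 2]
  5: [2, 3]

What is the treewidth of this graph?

2

A width-2 tree decomposition is:
Bags: B1 = {2, 3, 5}  B2 = {1, 2, 3}  B3 = {1, 2, 4}
Tree: B1–B2, B2–B3
Every bag has size at most 3, so the width is 3 − 1 = 2 and tw(G) ≤ 2. The edges 2–5–3–1–4–2 form a cycle, so G is not a tree and its treewidth is at least 2. Hence tw(G) = 2 exactly.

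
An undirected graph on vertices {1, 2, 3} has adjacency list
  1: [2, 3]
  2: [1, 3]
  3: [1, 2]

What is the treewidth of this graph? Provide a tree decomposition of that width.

Treewidth 2.
One such decomposition:
Bags: B1 = {1, 2, 3}
Tree: (single bag)

A single bag containing all 3 vertices is trivially a valid decomposition of width 2. On the other hand G contains the 3-clique {1, 2, 3}. A clique must lie in a single bag of any decomposition, so no decomposition can have width below 2. Therefore the treewidth is 2.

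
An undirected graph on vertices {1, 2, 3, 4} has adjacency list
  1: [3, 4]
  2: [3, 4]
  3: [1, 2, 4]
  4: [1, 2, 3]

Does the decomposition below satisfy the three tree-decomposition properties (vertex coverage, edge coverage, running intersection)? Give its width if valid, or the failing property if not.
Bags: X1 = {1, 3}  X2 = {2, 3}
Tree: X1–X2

A tree decomposition must satisfy three properties: every vertex lies in some bag; for every edge, both endpoints lie together in some bag; and for every vertex, the bags containing it form a connected subtree. Here vertex 4 appears in no bag, so the decomposition is invalid.

No — vertex 4 appears in no bag.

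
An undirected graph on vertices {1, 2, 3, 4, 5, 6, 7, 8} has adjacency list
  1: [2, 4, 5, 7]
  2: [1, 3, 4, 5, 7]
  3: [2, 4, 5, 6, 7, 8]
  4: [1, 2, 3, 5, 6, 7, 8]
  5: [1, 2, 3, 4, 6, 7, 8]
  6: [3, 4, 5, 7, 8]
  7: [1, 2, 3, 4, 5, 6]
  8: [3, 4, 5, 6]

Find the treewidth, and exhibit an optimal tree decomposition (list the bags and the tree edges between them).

Every bag has size at most 5, so the width is 5 − 1 = 4 and tw(G) ≤ 4. On the other hand G contains the 5-clique {1, 2, 4, 5, 7}. A clique must lie in a single bag of any decomposition, so no decomposition can have width below 4. The upper and lower bounds meet at 4, so that is the treewidth.

Treewidth 4.
One such decomposition:
Bags: B1 = {1, 2, 4, 5, 7}  B2 = {2, 3, 4, 5, 7}  B3 = {3, 4, 5, 6, 7}  B4 = {3, 4, 5, 6, 8}
Tree: B1–B2, B2–B3, B3–B4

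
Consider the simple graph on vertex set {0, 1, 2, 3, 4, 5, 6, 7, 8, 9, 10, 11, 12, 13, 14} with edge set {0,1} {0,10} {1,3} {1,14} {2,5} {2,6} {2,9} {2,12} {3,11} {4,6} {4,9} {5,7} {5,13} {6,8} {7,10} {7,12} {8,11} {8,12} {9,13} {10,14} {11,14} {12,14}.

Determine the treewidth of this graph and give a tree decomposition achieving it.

The largest bag has 4 vertices, giving width 3; this decomposition certifies tw(G) ≤ 3. For the lower bound: the 4 vertex sets {4,9,13}, {6}, {2}, {5,7,8,12} are disjoint, each induces a connected subgraph, and every pair is joined by at least one edge of G. Contracting each set to a single vertex therefore yields K_{4} as a minor, and since treewidth is minor-monotone, tw(G) ≥ tw(K_{4}) = 3. Therefore the treewidth is 3.

Treewidth 3.
One optimal decomposition is:
Bags: B1 = {4, 6, 9, 13}  B2 = {2, 6, 9, 13}  B3 = {2, 5, 6, 13}  B4 = {2, 5, 6, 8}  B5 = {2, 5, 8, 12}  B6 = {5, 7, 8, 12}  B7 = {7, 8, 11, 12}  B8 = {7, 11, 12, 14}  B9 = {7, 10, 11, 14}  B10 = {3, 10, 11, 14}  B11 = {1, 3, 10, 14}  B12 = {0, 1, 3, 10}
Tree: B1–B2, B2–B3, B3–B4, B4–B5, B5–B6, B6–B7, B7–B8, B8–B9, B9–B10, B10–B11, B11–B12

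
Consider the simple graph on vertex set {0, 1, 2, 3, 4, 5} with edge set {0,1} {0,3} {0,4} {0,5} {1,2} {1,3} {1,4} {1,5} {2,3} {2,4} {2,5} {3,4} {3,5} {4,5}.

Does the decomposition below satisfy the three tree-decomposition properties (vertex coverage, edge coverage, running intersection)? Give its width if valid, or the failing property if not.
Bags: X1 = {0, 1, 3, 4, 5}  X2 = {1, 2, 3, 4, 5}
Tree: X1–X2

Yes; width 4.

Checking the three conditions: (i) the bags cover all of {0, 1, 2, 3, 4, 5}; (ii) for each edge, some bag contains both endpoints; (iii) the bags containing any fixed vertex form a subtree. All hold, so the decomposition is valid with width 5 − 1 = 4.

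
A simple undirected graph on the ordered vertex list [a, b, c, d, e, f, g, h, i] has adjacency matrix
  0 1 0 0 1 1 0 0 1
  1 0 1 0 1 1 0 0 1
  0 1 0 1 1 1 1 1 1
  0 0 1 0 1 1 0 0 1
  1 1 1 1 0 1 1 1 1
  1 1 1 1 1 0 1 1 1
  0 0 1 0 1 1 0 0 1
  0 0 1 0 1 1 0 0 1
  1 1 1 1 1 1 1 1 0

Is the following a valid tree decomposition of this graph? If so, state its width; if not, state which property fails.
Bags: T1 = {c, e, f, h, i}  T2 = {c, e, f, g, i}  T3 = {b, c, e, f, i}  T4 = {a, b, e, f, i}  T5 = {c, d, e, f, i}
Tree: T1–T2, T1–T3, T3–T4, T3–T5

Checking the three conditions: (i) the bags cover all of {a, b, c, d, e, f, g, h, i}; (ii) for each edge, some bag contains both endpoints; (iii) the bags containing any fixed vertex form a subtree. All hold, so the decomposition is valid with width 5 − 1 = 4.

Yes; width 4.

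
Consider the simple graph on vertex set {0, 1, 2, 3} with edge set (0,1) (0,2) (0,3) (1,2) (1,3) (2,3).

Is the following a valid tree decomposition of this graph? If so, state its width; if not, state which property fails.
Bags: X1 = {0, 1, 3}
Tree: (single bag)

A tree decomposition must satisfy three properties: every vertex lies in some bag; for every edge, both endpoints lie together in some bag; and for every vertex, the bags containing it form a connected subtree. Here vertex 2 appears in no bag, so the decomposition is invalid.

No — vertex 2 appears in no bag.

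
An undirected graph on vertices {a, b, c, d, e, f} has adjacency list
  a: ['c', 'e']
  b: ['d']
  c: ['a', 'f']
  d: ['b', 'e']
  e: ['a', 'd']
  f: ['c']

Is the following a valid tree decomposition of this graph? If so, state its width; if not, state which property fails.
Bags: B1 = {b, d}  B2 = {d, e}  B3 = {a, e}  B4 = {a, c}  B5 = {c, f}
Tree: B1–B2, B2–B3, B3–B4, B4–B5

Checking the three conditions: (i) the bags cover all of {a, b, c, d, e, f}; (ii) for each edge, some bag contains both endpoints; (iii) the bags containing any fixed vertex form a subtree. All hold, so the decomposition is valid with width 2 − 1 = 1.

Yes; width 1.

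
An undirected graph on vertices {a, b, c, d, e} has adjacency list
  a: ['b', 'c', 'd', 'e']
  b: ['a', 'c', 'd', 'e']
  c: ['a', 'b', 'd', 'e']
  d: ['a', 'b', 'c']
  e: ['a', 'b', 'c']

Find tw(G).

A width-3 tree decomposition is:
Bags: B1 = {a, b, c, e}  B2 = {a, b, c, d}
Tree: B1–B2
Each bag holds 4 vertices, so the decomposition has width 3, which upper-bounds the treewidth. Conversely, {a, b, c, d} is a clique of size 4, and the vertices of any clique must share a bag in every tree decomposition; so some bag has ≥ 4 vertices and tw(G) ≥ 3. Combining the bounds, tw(G) = 3.

3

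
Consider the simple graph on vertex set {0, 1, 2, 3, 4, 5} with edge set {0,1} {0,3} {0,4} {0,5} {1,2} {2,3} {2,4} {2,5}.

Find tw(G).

2

A width-2 tree decomposition is:
Bags: B1 = {0, 2, 4}  B2 = {0, 2, 5}  B3 = {0, 1, 2}  B4 = {0, 2, 3}
Tree: B1–B2, B2–B3, B3–B4
Every bag has size at most 3, so the width is 3 − 1 = 2 and tw(G) ≤ 2. Since 2–4–0–5–2 is a cycle in G, G is not acyclic. Forests are exactly the graphs of treewidth ≤ 1, so tw(G) ≥ 2. The upper and lower bounds meet at 2, so that is the treewidth.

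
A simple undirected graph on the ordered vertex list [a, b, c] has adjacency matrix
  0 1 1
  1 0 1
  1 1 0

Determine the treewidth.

A width-2 tree decomposition is:
Bags: B1 = {a, b, c}
Tree: (single bag)
A single bag containing all 3 vertices is trivially a valid decomposition of width 2. Conversely, {a, b, c} is a clique of size 3, and the vertices of any clique must share a bag in every tree decomposition; so some bag has ≥ 3 vertices and tw(G) ≥ 2. The upper and lower bounds meet at 2, so that is the treewidth.

2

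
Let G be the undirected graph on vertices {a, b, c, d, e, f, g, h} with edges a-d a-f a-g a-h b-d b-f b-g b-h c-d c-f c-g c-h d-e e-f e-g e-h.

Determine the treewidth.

A width-4 tree decomposition is:
Bags: B1 = {a, d, f, g, h}  B2 = {c, d, f, g, h}  B3 = {b, d, f, g, h}  B4 = {d, e, f, g, h}
Tree: B1–B2, B2–B3, B3–B4
Every bag has size at most 5, so the width is 5 − 1 = 4 and tw(G) ≤ 4. For the lower bound: the 5 vertex sets {a,f}, {c,d}, {b,g}, {h}, {e} are disjoint, each induces a connected subgraph, and every pair is joined by at least one edge of G. Contracting each set to a single vertex therefore yields K_{5} as a minor, and since treewidth is minor-monotone, tw(G) ≥ tw(K_{5}) = 4. Hence tw(G) = 4 exactly.

4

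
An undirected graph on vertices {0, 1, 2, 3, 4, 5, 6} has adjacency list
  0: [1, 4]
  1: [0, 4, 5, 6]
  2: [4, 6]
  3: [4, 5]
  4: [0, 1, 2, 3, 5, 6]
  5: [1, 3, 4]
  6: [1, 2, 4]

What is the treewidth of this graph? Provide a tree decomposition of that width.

Treewidth 2.
Bags: B1 = {1, 4, 6}  B2 = {2, 4, 6}  B3 = {0, 1, 4}  B4 = {1, 4, 5}  B5 = {3, 4, 5}
Tree: B1–B2, B1–B3, B1–B4, B4–B5

The largest bag has 3 vertices, giving width 2; this decomposition certifies tw(G) ≤ 2. On the other hand G contains the 3-clique {0, 1, 4}. A clique must lie in a single bag of any decomposition, so no decomposition can have width below 2. The upper and lower bounds meet at 2, so that is the treewidth.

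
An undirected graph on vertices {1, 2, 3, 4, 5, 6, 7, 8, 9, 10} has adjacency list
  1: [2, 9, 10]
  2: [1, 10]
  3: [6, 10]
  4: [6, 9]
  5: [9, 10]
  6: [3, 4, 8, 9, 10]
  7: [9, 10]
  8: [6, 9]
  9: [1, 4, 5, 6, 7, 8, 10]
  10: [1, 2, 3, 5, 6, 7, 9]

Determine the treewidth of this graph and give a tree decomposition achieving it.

The largest bag has 3 vertices, giving width 2; this decomposition certifies tw(G) ≤ 2. For the lower bound, the 3 vertices {6, 8, 9} are pairwise adjacent, and any tree decomposition puts a clique entirely inside one bag — forcing width ≥ 2. Hence tw(G) = 2 exactly.

Treewidth 2.
One such decomposition:
Bags: B1 = {6, 9, 10}  B2 = {3, 6, 10}  B3 = {1, 9, 10}  B4 = {7, 9, 10}  B5 = {6, 8, 9}  B6 = {1, 2, 10}  B7 = {4, 6, 9}  B8 = {5, 9, 10}
Tree: B1–B2, B1–B3, B1–B4, B1–B5, B3–B6, B5–B7, B4–B8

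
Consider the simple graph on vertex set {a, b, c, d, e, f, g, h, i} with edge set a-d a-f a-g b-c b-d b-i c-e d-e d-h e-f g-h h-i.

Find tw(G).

A width-3 tree decomposition is:
Bags: B1 = {a, c, e, f}  B2 = {a, c, d, e}  B3 = {a, b, c, d}  B4 = {a, b, d, g}  B5 = {b, d, g, h}  B6 = {b, g, h, i}
Tree: B1–B2, B2–B3, B3–B4, B4–B5, B5–B6
The largest bag has 4 vertices, giving width 3; this decomposition certifies tw(G) ≤ 3. For the lower bound: the 4 vertex sets {c,e,f}, {a}, {d}, {b,g,h,i} are disjoint, each induces a connected subgraph, and every pair is joined by at least one edge of G. Contracting each set to a single vertex therefore yields K_{4} as a minor, and since treewidth is minor-monotone, tw(G) ≥ tw(K_{4}) = 3. Therefore the treewidth is 3.

3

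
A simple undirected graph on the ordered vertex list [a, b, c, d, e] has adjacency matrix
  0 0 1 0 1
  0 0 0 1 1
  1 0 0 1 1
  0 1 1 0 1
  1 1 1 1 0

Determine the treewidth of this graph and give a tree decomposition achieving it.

Each bag holds 3 vertices, so the decomposition has width 2, which upper-bounds the treewidth. Conversely, {c, d, e} is a clique of size 3, and the vertices of any clique must share a bag in every tree decomposition; so some bag has ≥ 3 vertices and tw(G) ≥ 2. The upper and lower bounds meet at 2, so that is the treewidth.

Treewidth 2.
One optimal decomposition is:
Bags: B1 = {b, d, e}  B2 = {c, d, e}  B3 = {a, c, e}
Tree: B1–B2, B2–B3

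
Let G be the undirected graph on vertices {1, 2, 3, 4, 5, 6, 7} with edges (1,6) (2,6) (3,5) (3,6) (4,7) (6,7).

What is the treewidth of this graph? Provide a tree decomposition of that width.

Treewidth 1.
One such decomposition:
Bags: B1 = {6, 7}  B2 = {3, 6}  B3 = {3, 5}  B4 = {2, 6}  B5 = {1, 6}  B6 = {4, 7}
Tree: B1–B2, B2–B3, B2–B4, B1–B5, B1–B6

Every bag has size at most 2, so the width is 2 − 1 = 1 and tw(G) ≤ 1. G has an edge, so its treewidth is at least 1. Hence tw(G) = 1 exactly.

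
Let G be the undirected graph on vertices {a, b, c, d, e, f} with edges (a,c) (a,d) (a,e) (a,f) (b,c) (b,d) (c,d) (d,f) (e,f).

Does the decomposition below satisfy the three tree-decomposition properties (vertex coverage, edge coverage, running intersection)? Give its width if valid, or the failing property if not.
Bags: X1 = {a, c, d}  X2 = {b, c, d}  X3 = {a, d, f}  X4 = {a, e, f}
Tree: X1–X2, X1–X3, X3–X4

Yes; width 2.

Every vertex of G appears in some bag (union = {a, b, c, d, e, f}); every edge is covered by a bag; and for each vertex v the set of bags containing v is connected in the bag tree. The decomposition is therefore valid. The largest bag has 3 vertices, so the width is 2.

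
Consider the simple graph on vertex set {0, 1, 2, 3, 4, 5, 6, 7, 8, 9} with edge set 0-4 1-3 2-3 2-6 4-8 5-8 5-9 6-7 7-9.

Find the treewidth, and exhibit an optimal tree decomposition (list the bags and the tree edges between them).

The largest bag has 2 vertices, giving width 1; this decomposition certifies tw(G) ≤ 1. Any graph with an edge has treewidth ≥ 1, and G has the edge 1–3. The upper and lower bounds meet at 1, so that is the treewidth.

Treewidth 1.
One such decomposition:
Bags: B1 = {1, 3}  B2 = {2, 3}  B3 = {2, 6}  B4 = {6, 7}  B5 = {7, 9}  B6 = {5, 9}  B7 = {5, 8}  B8 = {4, 8}  B9 = {0, 4}
Tree: B1–B2, B2–B3, B3–B4, B4–B5, B5–B6, B6–B7, B7–B8, B8–B9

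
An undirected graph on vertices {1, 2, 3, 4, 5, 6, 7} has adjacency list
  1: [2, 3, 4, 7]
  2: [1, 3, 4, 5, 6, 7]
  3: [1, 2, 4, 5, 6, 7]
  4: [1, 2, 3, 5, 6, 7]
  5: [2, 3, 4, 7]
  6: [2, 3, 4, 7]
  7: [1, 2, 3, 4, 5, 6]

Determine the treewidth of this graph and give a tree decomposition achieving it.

Treewidth 4.
One optimal decomposition is:
Bags: B1 = {2, 3, 4, 5, 7}  B2 = {1, 2, 3, 4, 7}  B3 = {2, 3, 4, 6, 7}
Tree: B1–B2, B2–B3

Each bag holds 5 vertices, so the decomposition has width 4, which upper-bounds the treewidth. On the other hand G contains the 5-clique {1, 2, 3, 4, 7}. A clique must lie in a single bag of any decomposition, so no decomposition can have width below 4. The upper and lower bounds meet at 4, so that is the treewidth.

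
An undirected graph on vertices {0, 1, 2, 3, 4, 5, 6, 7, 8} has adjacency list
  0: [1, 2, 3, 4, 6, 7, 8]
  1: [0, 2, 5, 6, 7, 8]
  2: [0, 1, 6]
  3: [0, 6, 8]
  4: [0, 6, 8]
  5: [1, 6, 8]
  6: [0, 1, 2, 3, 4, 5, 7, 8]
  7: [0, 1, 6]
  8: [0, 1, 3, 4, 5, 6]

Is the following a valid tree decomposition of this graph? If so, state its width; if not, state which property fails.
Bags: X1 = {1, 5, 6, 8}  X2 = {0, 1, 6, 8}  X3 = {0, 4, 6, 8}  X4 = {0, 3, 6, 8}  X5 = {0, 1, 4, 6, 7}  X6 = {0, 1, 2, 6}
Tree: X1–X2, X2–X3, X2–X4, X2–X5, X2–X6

A tree decomposition must satisfy three properties: every vertex lies in some bag; for every edge, both endpoints lie together in some bag; and for every vertex, the bags containing it form a connected subtree. Here bags containing vertex 4 are not connected in the tree, so the decomposition is invalid.

No — bags containing vertex 4 are not connected in the tree.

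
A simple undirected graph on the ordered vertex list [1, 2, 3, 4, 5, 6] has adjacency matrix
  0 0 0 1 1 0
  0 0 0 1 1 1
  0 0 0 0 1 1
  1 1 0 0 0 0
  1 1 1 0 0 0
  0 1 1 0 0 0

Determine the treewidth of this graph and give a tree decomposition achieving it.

Treewidth 2.
One optimal decomposition is:
Bags: B1 = {3, 5, 6}  B2 = {2, 5, 6}  B3 = {1, 2, 5}  B4 = {1, 2, 4}
Tree: B1–B2, B2–B3, B3–B4

Each bag holds 3 vertices, so the decomposition has width 2, which upper-bounds the treewidth. The edges 3–6–2–5–3 form a cycle, so G is not a tree and its treewidth is at least 2. The upper and lower bounds meet at 2, so that is the treewidth.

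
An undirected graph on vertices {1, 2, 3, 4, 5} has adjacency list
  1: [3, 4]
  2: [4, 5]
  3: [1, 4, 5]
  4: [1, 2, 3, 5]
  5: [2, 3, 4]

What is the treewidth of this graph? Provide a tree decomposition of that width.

Treewidth 2.
One such decomposition:
Bags: B1 = {1, 3, 4}  B2 = {3, 4, 5}  B3 = {2, 4, 5}
Tree: B1–B2, B2–B3

Each bag holds 3 vertices, so the decomposition has width 2, which upper-bounds the treewidth. Conversely, {2, 4, 5} is a clique of size 3, and the vertices of any clique must share a bag in every tree decomposition; so some bag has ≥ 3 vertices and tw(G) ≥ 2. Therefore the treewidth is 2.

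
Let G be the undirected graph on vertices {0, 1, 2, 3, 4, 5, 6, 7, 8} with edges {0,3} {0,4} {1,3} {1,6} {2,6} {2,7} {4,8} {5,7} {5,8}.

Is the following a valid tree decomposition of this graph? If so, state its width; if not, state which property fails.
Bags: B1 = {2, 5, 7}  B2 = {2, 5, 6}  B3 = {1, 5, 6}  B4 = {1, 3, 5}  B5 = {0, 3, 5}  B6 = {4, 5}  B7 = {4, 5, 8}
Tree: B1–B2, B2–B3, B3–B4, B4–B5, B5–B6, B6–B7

A tree decomposition must satisfy three properties: every vertex lies in some bag; for every edge, both endpoints lie together in some bag; and for every vertex, the bags containing it form a connected subtree. Here edge (0,4) lies in no bag, so the decomposition is invalid.

No — edge (0,4) lies in no bag.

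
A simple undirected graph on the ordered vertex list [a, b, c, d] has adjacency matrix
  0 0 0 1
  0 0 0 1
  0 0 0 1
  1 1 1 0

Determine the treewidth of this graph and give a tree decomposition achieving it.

Each bag holds 2 vertices, so the decomposition has width 1, which upper-bounds the treewidth. Since G has at least one edge (e.g. a–d), it is not an edgeless graph, so tw(G) ≥ 1. The upper and lower bounds meet at 1, so that is the treewidth.

Treewidth 1.
One such decomposition:
Bags: B1 = {a, d}  B2 = {b, d}  B3 = {c, d}
Tree: B1–B2, B2–B3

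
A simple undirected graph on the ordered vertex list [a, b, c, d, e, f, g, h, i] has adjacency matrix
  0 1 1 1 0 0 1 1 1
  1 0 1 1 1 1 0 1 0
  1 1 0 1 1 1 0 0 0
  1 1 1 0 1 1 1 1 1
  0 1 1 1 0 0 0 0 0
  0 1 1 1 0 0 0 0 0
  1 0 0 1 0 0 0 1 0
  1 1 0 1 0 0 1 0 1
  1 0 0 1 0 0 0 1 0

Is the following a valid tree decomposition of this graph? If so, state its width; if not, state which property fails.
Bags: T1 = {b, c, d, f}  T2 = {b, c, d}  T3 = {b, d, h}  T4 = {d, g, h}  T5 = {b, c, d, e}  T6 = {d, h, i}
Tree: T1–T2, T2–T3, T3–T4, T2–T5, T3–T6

A tree decomposition must satisfy three properties: every vertex lies in some bag; for every edge, both endpoints lie together in some bag; and for every vertex, the bags containing it form a connected subtree. Here vertex a appears in no bag, so the decomposition is invalid.

No — vertex a appears in no bag.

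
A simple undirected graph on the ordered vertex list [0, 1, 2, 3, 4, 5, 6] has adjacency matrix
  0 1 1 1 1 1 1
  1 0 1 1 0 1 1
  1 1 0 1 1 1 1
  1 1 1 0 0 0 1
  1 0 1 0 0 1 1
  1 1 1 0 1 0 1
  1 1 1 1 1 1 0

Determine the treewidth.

4

A width-4 tree decomposition is:
Bags: B1 = {0, 1, 2, 5, 6}  B2 = {0, 1, 2, 3, 6}  B3 = {0, 2, 4, 5, 6}
Tree: B1–B2, B1–B3
Every bag has size at most 5, so the width is 5 − 1 = 4 and tw(G) ≤ 4. On the other hand G contains the 5-clique {0, 1, 2, 3, 6}. A clique must lie in a single bag of any decomposition, so no decomposition can have width below 4. Combining the bounds, tw(G) = 4.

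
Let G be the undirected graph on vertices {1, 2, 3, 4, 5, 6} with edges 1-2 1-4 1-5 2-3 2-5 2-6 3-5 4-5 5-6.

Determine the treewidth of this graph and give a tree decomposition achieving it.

Treewidth 2.
One such decomposition:
Bags: B1 = {2, 5, 6}  B2 = {1, 2, 5}  B3 = {1, 4, 5}  B4 = {2, 3, 5}
Tree: B1–B2, B2–B3, B2–B4

Each bag holds 3 vertices, so the decomposition has width 2, which upper-bounds the treewidth. Conversely, {1, 2, 5} is a clique of size 3, and the vertices of any clique must share a bag in every tree decomposition; so some bag has ≥ 3 vertices and tw(G) ≥ 2. Hence tw(G) = 2 exactly.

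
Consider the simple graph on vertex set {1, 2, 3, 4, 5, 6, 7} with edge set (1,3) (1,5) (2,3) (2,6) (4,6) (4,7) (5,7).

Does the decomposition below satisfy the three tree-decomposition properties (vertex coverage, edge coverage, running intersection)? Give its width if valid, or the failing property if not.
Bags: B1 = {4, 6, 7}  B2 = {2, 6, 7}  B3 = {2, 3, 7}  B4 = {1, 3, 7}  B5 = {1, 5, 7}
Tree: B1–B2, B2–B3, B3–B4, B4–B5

Every vertex of G appears in some bag (union = {1, 2, 3, 4, 5, 6, 7}); every edge is covered by a bag; and for each vertex v the set of bags containing v is connected in the bag tree. The decomposition is therefore valid. The largest bag has 3 vertices, so the width is 2.

Yes; width 2.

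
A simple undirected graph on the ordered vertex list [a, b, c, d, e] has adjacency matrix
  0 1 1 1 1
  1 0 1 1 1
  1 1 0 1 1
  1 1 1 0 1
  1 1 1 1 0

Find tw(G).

A width-4 tree decomposition is:
Bags: B1 = {a, b, c, d, e}
Tree: (single bag)
A single bag containing all 5 vertices is trivially a valid decomposition of width 4. For the lower bound, the 5 vertices {a, b, c, d, e} are pairwise adjacent, and any tree decomposition puts a clique entirely inside one bag — forcing width ≥ 4. Hence tw(G) = 4 exactly.

4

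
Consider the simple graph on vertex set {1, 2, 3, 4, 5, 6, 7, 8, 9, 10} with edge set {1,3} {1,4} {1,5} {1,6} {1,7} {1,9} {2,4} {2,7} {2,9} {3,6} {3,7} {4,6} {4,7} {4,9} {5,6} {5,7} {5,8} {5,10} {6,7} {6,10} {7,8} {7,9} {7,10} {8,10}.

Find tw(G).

A width-3 tree decomposition is:
Bags: B1 = {1, 4, 6, 7}  B2 = {1, 5, 6, 7}  B3 = {5, 6, 7, 10}  B4 = {1, 3, 6, 7}  B5 = {5, 7, 8, 10}  B6 = {1, 4, 7, 9}  B7 = {2, 4, 7, 9}
Tree: B1–B2, B2–B3, B1–B4, B3–B5, B1–B6, B6–B7
Every bag has size at most 4, so the width is 4 − 1 = 3 and tw(G) ≤ 3. Conversely, {5, 7, 8, 10} is a clique of size 4, and the vertices of any clique must share a bag in every tree decomposition; so some bag has ≥ 4 vertices and tw(G) ≥ 3. Combining the bounds, tw(G) = 3.

3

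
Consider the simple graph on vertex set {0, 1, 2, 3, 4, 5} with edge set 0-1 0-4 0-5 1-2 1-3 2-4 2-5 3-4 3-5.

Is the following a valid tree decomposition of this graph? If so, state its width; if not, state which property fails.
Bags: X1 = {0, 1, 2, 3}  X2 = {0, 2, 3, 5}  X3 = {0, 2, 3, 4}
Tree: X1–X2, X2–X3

Yes; width 3.

Checking the three conditions: (i) the bags cover all of {0, 1, 2, 3, 4, 5}; (ii) for each edge, some bag contains both endpoints; (iii) the bags containing any fixed vertex form a subtree. All hold, so the decomposition is valid with width 4 − 1 = 3.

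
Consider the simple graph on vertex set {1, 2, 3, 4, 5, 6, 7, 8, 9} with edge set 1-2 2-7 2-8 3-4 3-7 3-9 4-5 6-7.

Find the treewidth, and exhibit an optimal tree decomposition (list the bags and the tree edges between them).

Treewidth 1.
Bags: B1 = {3, 4}  B2 = {3, 7}  B3 = {3, 9}  B4 = {2, 7}  B5 = {4, 5}  B6 = {6, 7}  B7 = {1, 2}  B8 = {2, 8}
Tree: B1–B2, B1–B3, B2–B4, B1–B5, B4–B6, B4–B7, B4–B8

Each bag holds 2 vertices, so the decomposition has width 1, which upper-bounds the treewidth. G has an edge, so its treewidth is at least 1. Combining the bounds, tw(G) = 1.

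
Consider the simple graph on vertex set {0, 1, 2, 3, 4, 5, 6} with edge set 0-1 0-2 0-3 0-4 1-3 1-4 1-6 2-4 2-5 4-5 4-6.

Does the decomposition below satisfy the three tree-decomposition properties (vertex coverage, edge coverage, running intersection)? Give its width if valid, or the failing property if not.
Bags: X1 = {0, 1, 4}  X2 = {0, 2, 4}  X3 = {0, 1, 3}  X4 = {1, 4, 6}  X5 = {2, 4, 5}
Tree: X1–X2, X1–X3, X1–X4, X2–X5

Vertex coverage: the bags together contain {0, 1, 2, 3, 4, 5, 6}, the full vertex set. Edge coverage: each edge of G has both endpoints in at least one bag. Running intersection: for every vertex, the bags containing it form a connected subtree. All three properties hold, so this is a valid tree decomposition of width max|bag| − 1 = 2, and hence tw(G) ≤ 2.

Yes; width 2.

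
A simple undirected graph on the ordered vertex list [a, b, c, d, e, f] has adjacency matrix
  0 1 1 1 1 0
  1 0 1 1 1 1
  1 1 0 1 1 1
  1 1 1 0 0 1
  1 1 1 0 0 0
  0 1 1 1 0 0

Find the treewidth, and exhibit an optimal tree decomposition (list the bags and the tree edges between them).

Every bag has size at most 4, so the width is 4 − 1 = 3 and tw(G) ≤ 3. Conversely, {b, c, d, f} is a clique of size 4, and the vertices of any clique must share a bag in every tree decomposition; so some bag has ≥ 4 vertices and tw(G) ≥ 3. Therefore the treewidth is 3.

Treewidth 3.
One such decomposition:
Bags: B1 = {b, c, d, f}  B2 = {a, b, c, d}  B3 = {a, b, c, e}
Tree: B1–B2, B2–B3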